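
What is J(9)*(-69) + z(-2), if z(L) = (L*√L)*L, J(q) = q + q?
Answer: -1242 + 4*I*√2 ≈ -1242.0 + 5.6569*I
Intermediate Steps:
J(q) = 2*q
z(L) = L^(5/2) (z(L) = L^(3/2)*L = L^(5/2))
J(9)*(-69) + z(-2) = (2*9)*(-69) + (-2)^(5/2) = 18*(-69) + 4*I*√2 = -1242 + 4*I*√2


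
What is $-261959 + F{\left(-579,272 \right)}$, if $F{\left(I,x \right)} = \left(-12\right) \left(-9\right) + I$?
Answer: $-262430$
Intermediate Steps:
$F{\left(I,x \right)} = 108 + I$
$-261959 + F{\left(-579,272 \right)} = -261959 + \left(108 - 579\right) = -261959 - 471 = -262430$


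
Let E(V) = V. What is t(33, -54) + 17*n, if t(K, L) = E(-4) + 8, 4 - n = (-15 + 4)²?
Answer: -1985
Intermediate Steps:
n = -117 (n = 4 - (-15 + 4)² = 4 - 1*(-11)² = 4 - 1*121 = 4 - 121 = -117)
t(K, L) = 4 (t(K, L) = -4 + 8 = 4)
t(33, -54) + 17*n = 4 + 17*(-117) = 4 - 1989 = -1985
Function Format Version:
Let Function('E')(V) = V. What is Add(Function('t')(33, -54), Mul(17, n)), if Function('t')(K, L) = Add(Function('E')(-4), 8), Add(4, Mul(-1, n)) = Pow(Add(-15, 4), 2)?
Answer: -1985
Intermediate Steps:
n = -117 (n = Add(4, Mul(-1, Pow(Add(-15, 4), 2))) = Add(4, Mul(-1, Pow(-11, 2))) = Add(4, Mul(-1, 121)) = Add(4, -121) = -117)
Function('t')(K, L) = 4 (Function('t')(K, L) = Add(-4, 8) = 4)
Add(Function('t')(33, -54), Mul(17, n)) = Add(4, Mul(17, -117)) = Add(4, -1989) = -1985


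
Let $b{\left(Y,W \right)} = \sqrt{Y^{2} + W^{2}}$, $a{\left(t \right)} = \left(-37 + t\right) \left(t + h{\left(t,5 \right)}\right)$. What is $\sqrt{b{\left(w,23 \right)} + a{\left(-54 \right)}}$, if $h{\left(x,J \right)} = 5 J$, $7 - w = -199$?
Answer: $\sqrt{2639 + \sqrt{42965}} \approx 53.351$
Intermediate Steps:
$w = 206$ ($w = 7 - -199 = 7 + 199 = 206$)
$a{\left(t \right)} = \left(-37 + t\right) \left(25 + t\right)$ ($a{\left(t \right)} = \left(-37 + t\right) \left(t + 5 \cdot 5\right) = \left(-37 + t\right) \left(t + 25\right) = \left(-37 + t\right) \left(25 + t\right)$)
$b{\left(Y,W \right)} = \sqrt{W^{2} + Y^{2}}$
$\sqrt{b{\left(w,23 \right)} + a{\left(-54 \right)}} = \sqrt{\sqrt{23^{2} + 206^{2}} - \left(277 - 2916\right)} = \sqrt{\sqrt{529 + 42436} + \left(-925 + 2916 + 648\right)} = \sqrt{\sqrt{42965} + 2639} = \sqrt{2639 + \sqrt{42965}}$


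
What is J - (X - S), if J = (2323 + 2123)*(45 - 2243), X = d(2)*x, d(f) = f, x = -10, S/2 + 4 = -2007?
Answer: -9776310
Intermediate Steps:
S = -4022 (S = -8 + 2*(-2007) = -8 - 4014 = -4022)
X = -20 (X = 2*(-10) = -20)
J = -9772308 (J = 4446*(-2198) = -9772308)
J - (X - S) = -9772308 - (-20 - 1*(-4022)) = -9772308 - (-20 + 4022) = -9772308 - 1*4002 = -9772308 - 4002 = -9776310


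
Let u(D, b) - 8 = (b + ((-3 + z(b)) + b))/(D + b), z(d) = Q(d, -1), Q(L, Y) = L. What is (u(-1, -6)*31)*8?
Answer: 2728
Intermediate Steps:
z(d) = d
u(D, b) = 8 + (-3 + 3*b)/(D + b) (u(D, b) = 8 + (b + ((-3 + b) + b))/(D + b) = 8 + (b + (-3 + 2*b))/(D + b) = 8 + (-3 + 3*b)/(D + b))
(u(-1, -6)*31)*8 = (((-3 + 8*(-1) + 11*(-6))/(-1 - 6))*31)*8 = (((-3 - 8 - 66)/(-7))*31)*8 = (-⅐*(-77)*31)*8 = (11*31)*8 = 341*8 = 2728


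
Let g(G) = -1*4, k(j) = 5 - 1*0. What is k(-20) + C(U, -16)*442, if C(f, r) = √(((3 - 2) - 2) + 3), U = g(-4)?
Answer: 5 + 442*√2 ≈ 630.08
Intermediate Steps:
k(j) = 5 (k(j) = 5 + 0 = 5)
g(G) = -4
U = -4
C(f, r) = √2 (C(f, r) = √((1 - 2) + 3) = √(-1 + 3) = √2)
k(-20) + C(U, -16)*442 = 5 + √2*442 = 5 + 442*√2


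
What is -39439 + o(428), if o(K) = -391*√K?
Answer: -39439 - 782*√107 ≈ -47528.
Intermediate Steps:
-39439 + o(428) = -39439 - 782*√107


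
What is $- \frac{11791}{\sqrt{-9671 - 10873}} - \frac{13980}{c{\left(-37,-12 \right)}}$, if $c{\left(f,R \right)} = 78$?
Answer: $- \frac{2330}{13} + \frac{11791 i \sqrt{321}}{2568} \approx -179.23 + 82.264 i$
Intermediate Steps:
$- \frac{11791}{\sqrt{-9671 - 10873}} - \frac{13980}{c{\left(-37,-12 \right)}} = - \frac{11791}{\sqrt{-9671 - 10873}} - \frac{13980}{78} = - \frac{11791}{\sqrt{-20544}} - \frac{2330}{13} = - \frac{11791}{8 i \sqrt{321}} - \frac{2330}{13} = - 11791 \left(- \frac{i \sqrt{321}}{2568}\right) - \frac{2330}{13} = \frac{11791 i \sqrt{321}}{2568} - \frac{2330}{13} = - \frac{2330}{13} + \frac{11791 i \sqrt{321}}{2568}$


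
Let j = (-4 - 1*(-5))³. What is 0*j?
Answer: 0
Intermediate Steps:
j = 1 (j = (-4 + 5)³ = 1³ = 1)
0*j = 0*1 = 0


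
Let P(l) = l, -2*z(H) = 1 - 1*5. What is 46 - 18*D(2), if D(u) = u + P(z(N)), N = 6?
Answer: -26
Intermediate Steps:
z(H) = 2 (z(H) = -(1 - 1*5)/2 = -(1 - 5)/2 = -1/2*(-4) = 2)
D(u) = 2 + u (D(u) = u + 2 = 2 + u)
46 - 18*D(2) = 46 - 18*(2 + 2) = 46 - 18*4 = 46 - 72 = -26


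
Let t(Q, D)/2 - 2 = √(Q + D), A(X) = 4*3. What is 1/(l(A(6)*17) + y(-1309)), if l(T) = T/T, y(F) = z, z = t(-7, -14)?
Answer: 5/109 - 2*I*√21/109 ≈ 0.045872 - 0.084084*I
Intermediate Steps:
A(X) = 12
t(Q, D) = 4 + 2*√(D + Q) (t(Q, D) = 4 + 2*√(Q + D) = 4 + 2*√(D + Q))
z = 4 + 2*I*√21 (z = 4 + 2*√(-14 - 7) = 4 + 2*√(-21) = 4 + 2*(I*√21) = 4 + 2*I*√21 ≈ 4.0 + 9.1651*I)
y(F) = 4 + 2*I*√21
l(T) = 1
1/(l(A(6)*17) + y(-1309)) = 1/(1 + (4 + 2*I*√21)) = 1/(5 + 2*I*√21)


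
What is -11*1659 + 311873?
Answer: 293624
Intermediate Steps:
-11*1659 + 311873 = -18249 + 311873 = 293624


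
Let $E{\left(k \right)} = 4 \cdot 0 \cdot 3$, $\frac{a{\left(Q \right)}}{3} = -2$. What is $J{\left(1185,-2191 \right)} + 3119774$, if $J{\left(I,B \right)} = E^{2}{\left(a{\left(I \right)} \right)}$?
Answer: $3119774$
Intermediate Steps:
$a{\left(Q \right)} = -6$ ($a{\left(Q \right)} = 3 \left(-2\right) = -6$)
$E{\left(k \right)} = 0$ ($E{\left(k \right)} = 0 \cdot 3 = 0$)
$J{\left(I,B \right)} = 0$ ($J{\left(I,B \right)} = 0^{2} = 0$)
$J{\left(1185,-2191 \right)} + 3119774 = 0 + 3119774 = 3119774$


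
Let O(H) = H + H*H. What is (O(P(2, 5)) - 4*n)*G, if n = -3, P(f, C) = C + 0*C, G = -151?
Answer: -6342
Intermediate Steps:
P(f, C) = C (P(f, C) = C + 0 = C)
O(H) = H + H²
(O(P(2, 5)) - 4*n)*G = (5*(1 + 5) - 4*(-3))*(-151) = (5*6 + 12)*(-151) = (30 + 12)*(-151) = 42*(-151) = -6342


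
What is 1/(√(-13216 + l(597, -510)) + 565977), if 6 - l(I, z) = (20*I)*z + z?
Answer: 565977/320323887829 - 10*√60767/320323887829 ≈ 1.7592e-6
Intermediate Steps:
l(I, z) = 6 - z - 20*I*z (l(I, z) = 6 - ((20*I)*z + z) = 6 - (20*I*z + z) = 6 - (z + 20*I*z) = 6 + (-z - 20*I*z) = 6 - z - 20*I*z)
1/(√(-13216 + l(597, -510)) + 565977) = 1/(√(-13216 + (6 - 1*(-510) - 20*597*(-510))) + 565977) = 1/(√(-13216 + (6 + 510 + 6089400)) + 565977) = 1/(√(-13216 + 6089916) + 565977) = 1/(√6076700 + 565977) = 1/(10*√60767 + 565977) = 1/(565977 + 10*√60767)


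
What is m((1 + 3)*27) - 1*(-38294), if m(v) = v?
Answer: 38402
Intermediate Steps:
m((1 + 3)*27) - 1*(-38294) = (1 + 3)*27 - 1*(-38294) = 4*27 + 38294 = 108 + 38294 = 38402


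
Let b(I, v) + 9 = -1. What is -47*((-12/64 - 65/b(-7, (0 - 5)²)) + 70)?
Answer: -57387/16 ≈ -3586.7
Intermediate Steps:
b(I, v) = -10 (b(I, v) = -9 - 1 = -10)
-47*((-12/64 - 65/b(-7, (0 - 5)²)) + 70) = -47*((-12/64 - 65/(-10)) + 70) = -47*((-12*1/64 - 65*(-⅒)) + 70) = -47*((-3/16 + 13/2) + 70) = -47*(101/16 + 70) = -47*1221/16 = -57387/16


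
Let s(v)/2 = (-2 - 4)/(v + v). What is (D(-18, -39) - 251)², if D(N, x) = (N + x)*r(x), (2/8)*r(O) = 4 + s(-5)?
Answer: 51595489/25 ≈ 2.0638e+6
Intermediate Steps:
s(v) = -6/v (s(v) = 2*((-2 - 4)/(v + v)) = 2*(-6*1/(2*v)) = 2*(-3/v) = -6/v)
r(O) = 104/5 (r(O) = 4*(4 - 6/(-5)) = 4*(4 - 6*(-⅕)) = 4*(4 + 6/5) = 4*(26/5) = 104/5)
D(N, x) = 104*N/5 + 104*x/5 (D(N, x) = (N + x)*(104/5) = 104*N/5 + 104*x/5)
(D(-18, -39) - 251)² = (((104/5)*(-18) + (104/5)*(-39)) - 251)² = ((-1872/5 - 4056/5) - 251)² = (-5928/5 - 251)² = (-7183/5)² = 51595489/25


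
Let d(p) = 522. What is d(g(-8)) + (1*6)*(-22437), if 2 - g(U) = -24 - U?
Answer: -134100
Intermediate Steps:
g(U) = 26 + U (g(U) = 2 - (-24 - U) = 2 + (24 + U) = 26 + U)
d(g(-8)) + (1*6)*(-22437) = 522 + (1*6)*(-22437) = 522 + 6*(-22437) = 522 - 134622 = -134100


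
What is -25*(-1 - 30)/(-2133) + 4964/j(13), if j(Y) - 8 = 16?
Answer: 880801/4266 ≈ 206.47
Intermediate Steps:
j(Y) = 24 (j(Y) = 8 + 16 = 24)
-25*(-1 - 30)/(-2133) + 4964/j(13) = -25*(-1 - 30)/(-2133) + 4964/24 = -25*(-31)*(-1/2133) + 4964*(1/24) = 775*(-1/2133) + 1241/6 = -775/2133 + 1241/6 = 880801/4266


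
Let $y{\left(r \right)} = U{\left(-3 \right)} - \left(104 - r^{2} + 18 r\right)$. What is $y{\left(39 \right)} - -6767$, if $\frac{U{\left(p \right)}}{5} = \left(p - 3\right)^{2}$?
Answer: $7662$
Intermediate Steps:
$U{\left(p \right)} = 5 \left(-3 + p\right)^{2}$ ($U{\left(p \right)} = 5 \left(p - 3\right)^{2} = 5 \left(-3 + p\right)^{2}$)
$y{\left(r \right)} = 76 + r^{2} - 18 r$ ($y{\left(r \right)} = 5 \left(-3 - 3\right)^{2} - \left(104 - r^{2} + 18 r\right) = 5 \left(-6\right)^{2} - \left(104 - r^{2} + 18 r\right) = 5 \cdot 36 - \left(104 - r^{2} + 18 r\right) = 180 - \left(104 - r^{2} + 18 r\right) = 76 + r^{2} - 18 r$)
$y{\left(39 \right)} - -6767 = \left(76 + 39^{2} - 702\right) - -6767 = \left(76 + 1521 - 702\right) + 6767 = 895 + 6767 = 7662$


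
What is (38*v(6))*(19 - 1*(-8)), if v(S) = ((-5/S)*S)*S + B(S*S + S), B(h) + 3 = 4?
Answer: -29754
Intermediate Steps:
B(h) = 1 (B(h) = -3 + 4 = 1)
v(S) = 1 - 5*S (v(S) = ((-5/S)*S)*S + 1 = -5*S + 1 = 1 - 5*S)
(38*v(6))*(19 - 1*(-8)) = (38*(1 - 5*6))*(19 - 1*(-8)) = (38*(1 - 30))*(19 + 8) = (38*(-29))*27 = -1102*27 = -29754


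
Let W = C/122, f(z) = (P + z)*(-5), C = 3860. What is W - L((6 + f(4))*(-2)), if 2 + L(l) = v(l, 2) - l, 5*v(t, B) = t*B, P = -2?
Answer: 11724/305 ≈ 38.439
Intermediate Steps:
v(t, B) = B*t/5 (v(t, B) = (t*B)/5 = (B*t)/5 = B*t/5)
f(z) = 10 - 5*z (f(z) = (-2 + z)*(-5) = 10 - 5*z)
L(l) = -2 - 3*l/5 (L(l) = -2 + ((⅕)*2*l - l) = -2 + (2*l/5 - l) = -2 - 3*l/5)
W = 1930/61 (W = 3860/122 = 3860*(1/122) = 1930/61 ≈ 31.639)
W - L((6 + f(4))*(-2)) = 1930/61 - (-2 - 3*(6 + (10 - 5*4))*(-2)/5) = 1930/61 - (-2 - 3*(6 + (10 - 20))*(-2)/5) = 1930/61 - (-2 - 3*(6 - 10)*(-2)/5) = 1930/61 - (-2 - (-12)*(-2)/5) = 1930/61 - (-2 - ⅗*8) = 1930/61 - (-2 - 24/5) = 1930/61 - 1*(-34/5) = 1930/61 + 34/5 = 11724/305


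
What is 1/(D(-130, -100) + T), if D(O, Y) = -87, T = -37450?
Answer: -1/37537 ≈ -2.6640e-5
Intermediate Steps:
1/(D(-130, -100) + T) = 1/(-87 - 37450) = 1/(-37537) = -1/37537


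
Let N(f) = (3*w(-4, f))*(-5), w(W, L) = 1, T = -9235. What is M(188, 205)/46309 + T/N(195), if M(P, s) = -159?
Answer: 85532246/138927 ≈ 615.66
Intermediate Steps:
N(f) = -15 (N(f) = (3*1)*(-5) = 3*(-5) = -15)
M(188, 205)/46309 + T/N(195) = -159/46309 - 9235/(-15) = -159*1/46309 - 9235*(-1/15) = -159/46309 + 1847/3 = 85532246/138927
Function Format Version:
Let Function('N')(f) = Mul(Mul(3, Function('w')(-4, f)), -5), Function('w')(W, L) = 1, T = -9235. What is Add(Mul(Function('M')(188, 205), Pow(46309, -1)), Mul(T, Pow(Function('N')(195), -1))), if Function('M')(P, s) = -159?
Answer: Rational(85532246, 138927) ≈ 615.66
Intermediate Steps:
Function('N')(f) = -15 (Function('N')(f) = Mul(Mul(3, 1), -5) = Mul(3, -5) = -15)
Add(Mul(Function('M')(188, 205), Pow(46309, -1)), Mul(T, Pow(Function('N')(195), -1))) = Add(Mul(-159, Pow(46309, -1)), Mul(-9235, Pow(-15, -1))) = Add(Mul(-159, Rational(1, 46309)), Mul(-9235, Rational(-1, 15))) = Add(Rational(-159, 46309), Rational(1847, 3)) = Rational(85532246, 138927)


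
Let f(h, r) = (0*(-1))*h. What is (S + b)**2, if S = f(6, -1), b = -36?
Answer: 1296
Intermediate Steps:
f(h, r) = 0 (f(h, r) = 0*h = 0)
S = 0
(S + b)**2 = (0 - 36)**2 = (-36)**2 = 1296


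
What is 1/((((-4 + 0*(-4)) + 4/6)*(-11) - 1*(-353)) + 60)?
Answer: 3/1349 ≈ 0.0022239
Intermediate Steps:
1/((((-4 + 0*(-4)) + 4/6)*(-11) - 1*(-353)) + 60) = 1/((((-4 + 0) + 4*(⅙))*(-11) + 353) + 60) = 1/(((-4 + ⅔)*(-11) + 353) + 60) = 1/((-10/3*(-11) + 353) + 60) = 1/((110/3 + 353) + 60) = 1/(1169/3 + 60) = 1/(1349/3) = 3/1349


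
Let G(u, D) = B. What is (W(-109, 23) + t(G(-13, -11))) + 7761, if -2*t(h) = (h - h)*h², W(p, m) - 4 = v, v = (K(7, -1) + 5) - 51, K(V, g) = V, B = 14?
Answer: 7726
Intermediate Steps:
G(u, D) = 14
v = -39 (v = (7 + 5) - 51 = 12 - 51 = -39)
W(p, m) = -35 (W(p, m) = 4 - 39 = -35)
t(h) = 0 (t(h) = -(h - h)*h²/2 = -0*h² = -½*0 = 0)
(W(-109, 23) + t(G(-13, -11))) + 7761 = (-35 + 0) + 7761 = -35 + 7761 = 7726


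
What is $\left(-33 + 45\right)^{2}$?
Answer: $144$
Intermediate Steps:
$\left(-33 + 45\right)^{2} = 12^{2} = 144$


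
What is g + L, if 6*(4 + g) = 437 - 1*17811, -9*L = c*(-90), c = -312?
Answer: -18059/3 ≈ -6019.7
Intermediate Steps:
L = -3120 (L = -(-104)*(-90)/3 = -1/9*28080 = -3120)
g = -8699/3 (g = -4 + (437 - 1*17811)/6 = -4 + (437 - 17811)/6 = -4 + (1/6)*(-17374) = -4 - 8687/3 = -8699/3 ≈ -2899.7)
g + L = -8699/3 - 3120 = -18059/3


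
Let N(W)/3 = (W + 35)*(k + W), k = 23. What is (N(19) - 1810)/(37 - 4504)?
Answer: -4994/4467 ≈ -1.1180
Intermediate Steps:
N(W) = 3*(23 + W)*(35 + W) (N(W) = 3*((W + 35)*(23 + W)) = 3*((35 + W)*(23 + W)) = 3*((23 + W)*(35 + W)) = 3*(23 + W)*(35 + W))
(N(19) - 1810)/(37 - 4504) = ((2415 + 3*19² + 174*19) - 1810)/(37 - 4504) = ((2415 + 3*361 + 3306) - 1810)/(-4467) = ((2415 + 1083 + 3306) - 1810)*(-1/4467) = (6804 - 1810)*(-1/4467) = 4994*(-1/4467) = -4994/4467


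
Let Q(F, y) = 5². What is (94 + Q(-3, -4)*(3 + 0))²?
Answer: 28561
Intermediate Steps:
Q(F, y) = 25
(94 + Q(-3, -4)*(3 + 0))² = (94 + 25*(3 + 0))² = (94 + 25*3)² = (94 + 75)² = 169² = 28561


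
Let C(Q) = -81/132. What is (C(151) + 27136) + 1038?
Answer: 1239629/44 ≈ 28173.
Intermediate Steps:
C(Q) = -27/44 (C(Q) = -81*1/132 = -27/44)
(C(151) + 27136) + 1038 = (-27/44 + 27136) + 1038 = 1193957/44 + 1038 = 1239629/44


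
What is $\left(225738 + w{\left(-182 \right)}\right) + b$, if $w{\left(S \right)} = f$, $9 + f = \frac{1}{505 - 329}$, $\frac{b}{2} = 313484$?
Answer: $\frac{150074673}{176} \approx 8.527 \cdot 10^{5}$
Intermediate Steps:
$b = 626968$ ($b = 2 \cdot 313484 = 626968$)
$f = - \frac{1583}{176}$ ($f = -9 + \frac{1}{505 - 329} = -9 + \frac{1}{176} = - \frac{1583}{176} \approx -8.9943$)
$w{\left(S \right)} = - \frac{1583}{176}$
$\left(225738 + w{\left(-182 \right)}\right) + b = \left(225738 - \frac{1583}{176}\right) + 626968 = \frac{39728305}{176} + 626968 = \frac{150074673}{176}$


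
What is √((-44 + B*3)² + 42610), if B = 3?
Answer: √43835 ≈ 209.37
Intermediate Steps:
√((-44 + B*3)² + 42610) = √((-44 + 3*3)² + 42610) = √((-44 + 9)² + 42610) = √((-35)² + 42610) = √(1225 + 42610) = √43835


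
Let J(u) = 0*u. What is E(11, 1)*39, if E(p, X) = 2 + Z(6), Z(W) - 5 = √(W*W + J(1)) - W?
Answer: 273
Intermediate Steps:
J(u) = 0
Z(W) = 5 + √(W²) - W (Z(W) = 5 + (√(W*W + 0) - W) = 5 + (√(W² + 0) - W) = 5 + (√(W²) - W) = 5 + √(W²) - W)
E(p, X) = 7 (E(p, X) = 2 + (5 + √(6²) - 1*6) = 2 + (5 + √36 - 6) = 2 + (5 + 6 - 6) = 2 + 5 = 7)
E(11, 1)*39 = 7*39 = 273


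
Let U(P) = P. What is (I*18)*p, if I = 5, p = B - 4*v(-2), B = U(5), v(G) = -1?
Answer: 810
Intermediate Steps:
B = 5
p = 9 (p = 5 - 4*(-1) = 5 + 4 = 9)
(I*18)*p = (5*18)*9 = 90*9 = 810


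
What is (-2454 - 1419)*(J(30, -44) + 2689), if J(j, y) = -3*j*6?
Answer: -8323077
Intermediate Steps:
J(j, y) = -18*j
(-2454 - 1419)*(J(30, -44) + 2689) = (-2454 - 1419)*(-18*30 + 2689) = -3873*(-540 + 2689) = -3873*2149 = -8323077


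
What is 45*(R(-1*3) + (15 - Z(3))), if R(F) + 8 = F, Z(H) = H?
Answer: 45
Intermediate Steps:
R(F) = -8 + F
45*(R(-1*3) + (15 - Z(3))) = 45*((-8 - 1*3) + (15 - 1*3)) = 45*((-8 - 3) + (15 - 3)) = 45*(-11 + 12) = 45*1 = 45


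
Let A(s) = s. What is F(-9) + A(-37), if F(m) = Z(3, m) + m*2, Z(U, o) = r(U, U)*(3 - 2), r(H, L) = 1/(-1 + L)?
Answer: -109/2 ≈ -54.500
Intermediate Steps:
Z(U, o) = 1/(-1 + U) (Z(U, o) = (3 - 2)/(-1 + U) = 1/(-1 + U))
F(m) = ½ + 2*m (F(m) = 1/(-1 + 3) + m*2 = 1/2 + 2*m = ½ + 2*m)
F(-9) + A(-37) = (½ + 2*(-9)) - 37 = (½ - 18) - 37 = -35/2 - 37 = -109/2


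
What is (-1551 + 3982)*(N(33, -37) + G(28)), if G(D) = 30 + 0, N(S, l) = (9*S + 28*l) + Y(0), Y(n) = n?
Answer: -1723579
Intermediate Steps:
N(S, l) = 9*S + 28*l (N(S, l) = (9*S + 28*l) + 0 = 9*S + 28*l)
G(D) = 30
(-1551 + 3982)*(N(33, -37) + G(28)) = (-1551 + 3982)*((9*33 + 28*(-37)) + 30) = 2431*((297 - 1036) + 30) = 2431*(-739 + 30) = 2431*(-709) = -1723579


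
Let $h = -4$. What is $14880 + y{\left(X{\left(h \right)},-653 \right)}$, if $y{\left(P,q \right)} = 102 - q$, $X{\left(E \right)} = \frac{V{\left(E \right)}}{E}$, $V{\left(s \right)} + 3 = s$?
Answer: $15635$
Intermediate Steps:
$V{\left(s \right)} = -3 + s$
$X{\left(E \right)} = \frac{-3 + E}{E}$
$14880 + y{\left(X{\left(h \right)},-653 \right)} = 14880 + \left(102 - -653\right) = 14880 + \left(102 + 653\right) = 14880 + 755 = 15635$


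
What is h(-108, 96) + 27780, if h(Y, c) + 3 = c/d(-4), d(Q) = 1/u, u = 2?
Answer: 27969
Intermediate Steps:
d(Q) = ½ (d(Q) = 1/2 = ½)
h(Y, c) = -3 + 2*c (h(Y, c) = -3 + c/(½) = -3 + c*2 = -3 + 2*c)
h(-108, 96) + 27780 = (-3 + 2*96) + 27780 = (-3 + 192) + 27780 = 189 + 27780 = 27969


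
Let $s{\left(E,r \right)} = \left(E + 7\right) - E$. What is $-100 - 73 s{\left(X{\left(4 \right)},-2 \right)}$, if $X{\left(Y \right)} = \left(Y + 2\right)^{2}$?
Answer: $-611$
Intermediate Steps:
$X{\left(Y \right)} = \left(2 + Y\right)^{2}$
$s{\left(E,r \right)} = 7$ ($s{\left(E,r \right)} = \left(7 + E\right) - E = 7$)
$-100 - 73 s{\left(X{\left(4 \right)},-2 \right)} = -100 - 511 = -611$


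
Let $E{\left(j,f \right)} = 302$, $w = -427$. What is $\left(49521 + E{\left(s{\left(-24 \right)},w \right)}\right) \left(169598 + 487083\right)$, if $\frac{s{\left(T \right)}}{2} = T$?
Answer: $32717817463$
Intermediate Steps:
$s{\left(T \right)} = 2 T$
$\left(49521 + E{\left(s{\left(-24 \right)},w \right)}\right) \left(169598 + 487083\right) = \left(49521 + 302\right) \left(169598 + 487083\right) = 49823 \cdot 656681 = 32717817463$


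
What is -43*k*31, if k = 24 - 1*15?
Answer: -11997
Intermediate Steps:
k = 9 (k = 24 - 15 = 9)
-43*k*31 = -43*9*31 = -387*31 = -11997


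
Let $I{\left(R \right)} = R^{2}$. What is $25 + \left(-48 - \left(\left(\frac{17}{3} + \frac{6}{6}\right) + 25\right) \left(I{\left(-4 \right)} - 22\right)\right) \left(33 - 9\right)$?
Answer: $3433$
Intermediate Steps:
$25 + \left(-48 - \left(\left(\frac{17}{3} + \frac{6}{6}\right) + 25\right) \left(I{\left(-4 \right)} - 22\right)\right) \left(33 - 9\right) = 25 + \left(-48 - \left(\left(\frac{17}{3} + \frac{6}{6}\right) + 25\right) \left(\left(-4\right)^{2} - 22\right)\right) \left(33 - 9\right) = 25 + \left(-48 - \left(\left(17 \cdot \frac{1}{3} + 6 \cdot \frac{1}{6}\right) + 25\right) \left(16 - 22\right)\right) \left(33 - 9\right) = 25 + \left(-48 - \left(\left(\frac{17}{3} + 1\right) + 25\right) \left(-6\right)\right) 24 = 25 + \left(-48 - \left(\frac{20}{3} + 25\right) \left(-6\right)\right) 24 = 25 + \left(-48 - \frac{95}{3} \left(-6\right)\right) 24 = 25 + \left(-48 - -190\right) 24 = 25 + \left(-48 + 190\right) 24 = 25 + 142 \cdot 24 = 25 + 3408 = 3433$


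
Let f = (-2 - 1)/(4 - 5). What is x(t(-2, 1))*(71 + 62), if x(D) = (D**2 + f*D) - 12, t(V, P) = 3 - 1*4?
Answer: -1862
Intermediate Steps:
f = 3 (f = -3/(-1) = -3*(-1) = 3)
t(V, P) = -1 (t(V, P) = 3 - 4 = -1)
x(D) = -12 + D**2 + 3*D (x(D) = (D**2 + 3*D) - 12 = -12 + D**2 + 3*D)
x(t(-2, 1))*(71 + 62) = (-12 + (-1)**2 + 3*(-1))*(71 + 62) = (-12 + 1 - 3)*133 = -14*133 = -1862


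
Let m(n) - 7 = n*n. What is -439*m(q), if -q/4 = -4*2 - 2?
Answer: -705473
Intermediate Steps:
q = 40 (q = -4*(-4*2 - 2) = -4*(-8 - 2) = -4*(-10) = 40)
m(n) = 7 + n**2 (m(n) = 7 + n*n = 7 + n**2)
-439*m(q) = -439*(7 + 40**2) = -439*(7 + 1600) = -439*1607 = -705473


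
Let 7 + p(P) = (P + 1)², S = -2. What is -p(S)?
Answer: 6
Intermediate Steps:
p(P) = -7 + (1 + P)² (p(P) = -7 + (P + 1)² = -7 + (1 + P)²)
-p(S) = -(-7 + (1 - 2)²) = -(-7 + (-1)²) = -(-7 + 1) = -1*(-6) = 6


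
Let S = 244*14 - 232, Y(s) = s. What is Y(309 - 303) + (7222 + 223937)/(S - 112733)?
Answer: 426135/109549 ≈ 3.8899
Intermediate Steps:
S = 3184 (S = 3416 - 232 = 3184)
Y(309 - 303) + (7222 + 223937)/(S - 112733) = (309 - 303) + (7222 + 223937)/(3184 - 112733) = 6 + 231159/(-109549) = 6 + 231159*(-1/109549) = 6 - 231159/109549 = 426135/109549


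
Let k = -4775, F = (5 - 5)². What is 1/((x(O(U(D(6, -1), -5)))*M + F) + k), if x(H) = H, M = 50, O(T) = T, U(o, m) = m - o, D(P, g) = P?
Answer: -1/5325 ≈ -0.00018779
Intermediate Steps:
F = 0 (F = 0² = 0)
1/((x(O(U(D(6, -1), -5)))*M + F) + k) = 1/(((-5 - 1*6)*50 + 0) - 4775) = 1/(((-5 - 6)*50 + 0) - 4775) = 1/((-11*50 + 0) - 4775) = 1/((-550 + 0) - 4775) = 1/(-550 - 4775) = 1/(-5325) = -1/5325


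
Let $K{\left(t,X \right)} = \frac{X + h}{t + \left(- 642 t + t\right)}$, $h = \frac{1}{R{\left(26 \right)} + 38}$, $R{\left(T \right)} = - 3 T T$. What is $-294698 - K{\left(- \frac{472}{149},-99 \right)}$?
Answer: $- \frac{177154490606961}{601139200} \approx -2.947 \cdot 10^{5}$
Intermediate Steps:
$R{\left(T \right)} = - 3 T^{2}$
$h = - \frac{1}{1990}$ ($h = \frac{1}{- 3 \cdot 26^{2} + 38} = \frac{1}{\left(-3\right) 676 + 38} = \frac{1}{-2028 + 38} = \frac{1}{-1990} = - \frac{1}{1990} \approx -0.00050251$)
$K{\left(t,X \right)} = - \frac{- \frac{1}{1990} + X}{640 t}$ ($K{\left(t,X \right)} = \frac{X - \frac{1}{1990}}{t + \left(- 642 t + t\right)} = \frac{- \frac{1}{1990} + X}{t - 641 t} = \frac{- \frac{1}{1990} + X}{\left(-640\right) t} = \left(- \frac{1}{1990} + X\right) \left(- \frac{1}{640 t}\right) = - \frac{- \frac{1}{1990} + X}{640 t}$)
$-294698 - K{\left(- \frac{472}{149},-99 \right)} = -294698 - \frac{1 - -197010}{1273600 \left(- \frac{472}{149}\right)} = -294698 - \frac{1 + 197010}{1273600 \left(\left(-472\right) \frac{1}{149}\right)} = -294698 - \frac{1}{1273600} \frac{1}{- \frac{472}{149}} \cdot 197011 = -294698 - \frac{1}{1273600} \left(- \frac{149}{472}\right) 197011 = -294698 - - \frac{29354639}{601139200} = -294698 + \frac{29354639}{601139200} = - \frac{177154490606961}{601139200}$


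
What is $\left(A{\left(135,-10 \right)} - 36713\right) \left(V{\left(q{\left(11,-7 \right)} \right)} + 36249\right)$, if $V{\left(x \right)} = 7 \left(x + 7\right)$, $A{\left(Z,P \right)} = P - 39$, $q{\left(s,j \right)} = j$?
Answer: $-1332585738$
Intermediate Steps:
$A{\left(Z,P \right)} = -39 + P$
$V{\left(x \right)} = 49 + 7 x$ ($V{\left(x \right)} = 7 \left(7 + x\right) = 49 + 7 x$)
$\left(A{\left(135,-10 \right)} - 36713\right) \left(V{\left(q{\left(11,-7 \right)} \right)} + 36249\right) = \left(\left(-39 - 10\right) - 36713\right) \left(\left(49 + 7 \left(-7\right)\right) + 36249\right) = \left(-49 - 36713\right) \left(\left(49 - 49\right) + 36249\right) = - 36762 \left(0 + 36249\right) = \left(-36762\right) 36249 = -1332585738$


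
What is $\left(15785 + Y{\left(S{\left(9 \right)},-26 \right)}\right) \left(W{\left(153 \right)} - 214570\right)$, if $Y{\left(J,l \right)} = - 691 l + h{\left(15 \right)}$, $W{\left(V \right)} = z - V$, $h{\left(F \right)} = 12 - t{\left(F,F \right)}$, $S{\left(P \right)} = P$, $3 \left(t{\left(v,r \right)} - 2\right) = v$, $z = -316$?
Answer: $-7258856484$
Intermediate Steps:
$t{\left(v,r \right)} = 2 + \frac{v}{3}$
$h{\left(F \right)} = 10 - \frac{F}{3}$ ($h{\left(F \right)} = 12 - \left(2 + \frac{F}{3}\right) = 10 - \frac{F}{3}$)
$W{\left(V \right)} = -316 - V$
$Y{\left(J,l \right)} = 5 - 691 l$ ($Y{\left(J,l \right)} = - 691 l + \left(10 - 5\right) = - 691 l + 5 = 5 - 691 l$)
$\left(15785 + Y{\left(S{\left(9 \right)},-26 \right)}\right) \left(W{\left(153 \right)} - 214570\right) = \left(15785 + \left(5 - -17966\right)\right) \left(\left(-316 - 153\right) - 214570\right) = \left(15785 + \left(5 + 17966\right)\right) \left(\left(-316 - 153\right) - 214570\right) = \left(15785 + 17971\right) \left(-469 - 214570\right) = 33756 \left(-215039\right) = -7258856484$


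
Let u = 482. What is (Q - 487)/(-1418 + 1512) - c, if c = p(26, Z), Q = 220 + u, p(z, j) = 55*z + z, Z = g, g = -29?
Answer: -136649/94 ≈ -1453.7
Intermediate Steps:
Z = -29
p(z, j) = 56*z
Q = 702 (Q = 220 + 482 = 702)
c = 1456 (c = 56*26 = 1456)
(Q - 487)/(-1418 + 1512) - c = (702 - 487)/(-1418 + 1512) - 1*1456 = 215/94 - 1456 = -136649/94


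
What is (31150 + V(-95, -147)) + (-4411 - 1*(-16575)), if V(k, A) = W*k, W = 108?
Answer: 33054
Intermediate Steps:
V(k, A) = 108*k
(31150 + V(-95, -147)) + (-4411 - 1*(-16575)) = (31150 + 108*(-95)) + (-4411 - 1*(-16575)) = (31150 - 10260) + (-4411 + 16575) = 20890 + 12164 = 33054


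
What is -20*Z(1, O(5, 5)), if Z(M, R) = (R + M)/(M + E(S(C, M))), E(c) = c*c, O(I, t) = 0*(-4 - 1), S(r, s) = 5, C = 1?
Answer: -10/13 ≈ -0.76923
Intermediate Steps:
O(I, t) = 0 (O(I, t) = 0*(-5) = 0)
E(c) = c**2
Z(M, R) = (M + R)/(25 + M) (Z(M, R) = (R + M)/(M + 5**2) = (M + R)/(M + 25) = (M + R)/(25 + M))
-20*Z(1, O(5, 5)) = -20*(1 + 0)/(25 + 1) = -20/26 = -10/13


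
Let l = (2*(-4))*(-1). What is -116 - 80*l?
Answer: -756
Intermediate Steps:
l = 8 (l = -8*(-1) = 8)
-116 - 80*l = -116 - 80*8 = -116 - 640 = -756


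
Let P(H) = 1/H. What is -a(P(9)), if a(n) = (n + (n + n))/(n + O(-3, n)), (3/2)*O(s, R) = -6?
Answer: 3/35 ≈ 0.085714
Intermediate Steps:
O(s, R) = -4 (O(s, R) = (⅔)*(-6) = -4)
P(H) = 1/H
a(n) = 3*n/(-4 + n) (a(n) = (n + (n + n))/(n - 4) = (n + 2*n)/(-4 + n) = (3*n)/(-4 + n) = 3*n/(-4 + n))
-a(P(9)) = -3/(9*(-4 + 1/9)) = -3/(9*(-4 + ⅑)) = -3/(9*(-35/9)) = -3*(-9)/(9*35) = -1*(-3/35) = 3/35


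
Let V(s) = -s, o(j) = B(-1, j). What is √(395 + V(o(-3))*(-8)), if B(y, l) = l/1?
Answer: √371 ≈ 19.261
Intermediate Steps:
B(y, l) = l (B(y, l) = l*1 = l)
o(j) = j
√(395 + V(o(-3))*(-8)) = √(395 - 1*(-3)*(-8)) = √(395 + 3*(-8)) = √(395 - 24) = √371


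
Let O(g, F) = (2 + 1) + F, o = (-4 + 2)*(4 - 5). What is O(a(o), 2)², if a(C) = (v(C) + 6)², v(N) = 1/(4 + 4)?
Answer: 25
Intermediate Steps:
v(N) = ⅛ (v(N) = 1/8 = ⅛)
o = 2 (o = -2*(-1) = 2)
a(C) = 2401/64 (a(C) = (⅛ + 6)² = (49/8)² = 2401/64)
O(g, F) = 3 + F
O(a(o), 2)² = (3 + 2)² = 5² = 25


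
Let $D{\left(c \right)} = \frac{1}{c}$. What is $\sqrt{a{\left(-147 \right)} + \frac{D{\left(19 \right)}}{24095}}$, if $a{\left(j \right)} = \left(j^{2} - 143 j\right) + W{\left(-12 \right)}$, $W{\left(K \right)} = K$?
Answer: $\frac{\sqrt{8932111345847255}}{457805} \approx 206.44$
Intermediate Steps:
$a{\left(j \right)} = -12 + j^{2} - 143 j$ ($a{\left(j \right)} = \left(j^{2} - 143 j\right) - 12 = -12 + j^{2} - 143 j$)
$\sqrt{a{\left(-147 \right)} + \frac{D{\left(19 \right)}}{24095}} = \sqrt{\left(-12 + \left(-147\right)^{2} - -21021\right) + \frac{1}{19 \cdot 24095}} = \sqrt{\left(-12 + 21609 + 21021\right) + \frac{1}{19} \cdot \frac{1}{24095}} = \sqrt{42618 + \frac{1}{457805}} = \sqrt{\frac{19510733491}{457805}} = \frac{\sqrt{8932111345847255}}{457805}$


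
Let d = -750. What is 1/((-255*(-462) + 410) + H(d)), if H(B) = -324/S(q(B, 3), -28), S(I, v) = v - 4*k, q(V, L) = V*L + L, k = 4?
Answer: 11/1300501 ≈ 8.4583e-6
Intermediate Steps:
q(V, L) = L + L*V (q(V, L) = L*V + L = L + L*V)
S(I, v) = -16 + v (S(I, v) = v - 4*4 = v - 16 = -16 + v)
H(B) = 81/11 (H(B) = -324/(-16 - 28) = -324/(-44) = -324*(-1/44) = 81/11)
1/((-255*(-462) + 410) + H(d)) = 1/((-255*(-462) + 410) + 81/11) = 1/((117810 + 410) + 81/11) = 1/(118220 + 81/11) = 1/(1300501/11) = 11/1300501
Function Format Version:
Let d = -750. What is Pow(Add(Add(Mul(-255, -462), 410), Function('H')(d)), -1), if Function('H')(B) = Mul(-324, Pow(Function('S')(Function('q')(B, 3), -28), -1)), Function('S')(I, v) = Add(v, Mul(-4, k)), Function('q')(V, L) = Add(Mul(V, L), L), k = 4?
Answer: Rational(11, 1300501) ≈ 8.4583e-6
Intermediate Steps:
Function('q')(V, L) = Add(L, Mul(L, V)) (Function('q')(V, L) = Add(Mul(L, V), L) = Add(L, Mul(L, V)))
Function('S')(I, v) = Add(-16, v) (Function('S')(I, v) = Add(v, Mul(-4, 4)) = Add(v, -16) = Add(-16, v))
Function('H')(B) = Rational(81, 11) (Function('H')(B) = Mul(-324, Pow(Add(-16, -28), -1)) = Mul(-324, Pow(-44, -1)) = Mul(-324, Rational(-1, 44)) = Rational(81, 11))
Pow(Add(Add(Mul(-255, -462), 410), Function('H')(d)), -1) = Pow(Add(Add(Mul(-255, -462), 410), Rational(81, 11)), -1) = Pow(Add(Add(117810, 410), Rational(81, 11)), -1) = Pow(Add(118220, Rational(81, 11)), -1) = Pow(Rational(1300501, 11), -1) = Rational(11, 1300501)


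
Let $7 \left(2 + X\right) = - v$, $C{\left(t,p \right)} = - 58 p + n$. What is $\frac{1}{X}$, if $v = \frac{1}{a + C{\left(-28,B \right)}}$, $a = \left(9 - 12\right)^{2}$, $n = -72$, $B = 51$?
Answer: $- \frac{21147}{42293} \approx -0.50001$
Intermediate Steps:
$a = 9$ ($a = \left(-3\right)^{2} = 9$)
$C{\left(t,p \right)} = -72 - 58 p$ ($C{\left(t,p \right)} = - 58 p - 72 = -72 - 58 p$)
$v = - \frac{1}{3021}$ ($v = \frac{1}{9 - 3030} = \frac{1}{-3021} = - \frac{1}{3021} \approx -0.00033102$)
$X = - \frac{42293}{21147}$ ($X = -2 + \frac{\left(-1\right) \left(- \frac{1}{3021}\right)}{7} = -2 + \frac{1}{7} \cdot \frac{1}{3021} = -2 + \frac{1}{21147} = - \frac{42293}{21147} \approx -2.0$)
$\frac{1}{X} = \frac{1}{- \frac{42293}{21147}} = - \frac{21147}{42293}$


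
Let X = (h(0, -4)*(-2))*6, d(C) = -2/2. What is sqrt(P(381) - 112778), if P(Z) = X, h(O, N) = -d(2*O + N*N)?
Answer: I*sqrt(112790) ≈ 335.84*I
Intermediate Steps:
d(C) = -1 (d(C) = -2*1/2 = -1)
h(O, N) = 1 (h(O, N) = -1*(-1) = 1)
X = -12 (X = (1*(-2))*6 = -2*6 = -12)
P(Z) = -12
sqrt(P(381) - 112778) = sqrt(-12 - 112778) = sqrt(-112790) = I*sqrt(112790)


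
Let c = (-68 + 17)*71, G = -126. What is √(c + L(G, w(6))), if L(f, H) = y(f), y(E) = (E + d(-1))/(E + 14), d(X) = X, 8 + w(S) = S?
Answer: 5*I*√113519/28 ≈ 60.165*I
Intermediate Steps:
w(S) = -8 + S
y(E) = (-1 + E)/(14 + E) (y(E) = (E - 1)/(E + 14) = (-1 + E)/(14 + E))
L(f, H) = (-1 + f)/(14 + f)
c = -3621 (c = -51*71 = -3621)
√(c + L(G, w(6))) = √(-3621 + (-1 - 126)/(14 - 126)) = √(-3621 - 127/(-112)) = √(-3621 - 1/112*(-127)) = √(-3621 + 127/112) = √(-405425/112) = 5*I*√113519/28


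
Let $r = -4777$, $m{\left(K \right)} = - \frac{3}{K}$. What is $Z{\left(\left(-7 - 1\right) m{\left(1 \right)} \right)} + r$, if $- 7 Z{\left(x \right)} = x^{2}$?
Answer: $- \frac{34015}{7} \approx -4859.3$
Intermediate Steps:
$Z{\left(x \right)} = - \frac{x^{2}}{7}$
$Z{\left(\left(-7 - 1\right) m{\left(1 \right)} \right)} + r = - \frac{\left(\left(-7 - 1\right) \left(- \frac{3}{1}\right)\right)^{2}}{7} - 4777 = - \frac{\left(- 8 \left(\left(-3\right) 1\right)\right)^{2}}{7} - 4777 = - \frac{\left(\left(-8\right) \left(-3\right)\right)^{2}}{7} - 4777 = - \frac{24^{2}}{7} - 4777 = \left(- \frac{1}{7}\right) 576 - 4777 = - \frac{576}{7} - 4777 = - \frac{34015}{7}$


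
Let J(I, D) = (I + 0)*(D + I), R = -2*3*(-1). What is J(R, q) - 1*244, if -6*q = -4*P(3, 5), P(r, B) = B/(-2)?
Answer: -218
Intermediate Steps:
P(r, B) = -B/2 (P(r, B) = B*(-1/2) = -B/2)
R = 6 (R = -6*(-1) = 6)
q = -5/3 (q = -(-2)*(-1/2*5)/3 = -(-2)*(-5)/(3*2) = -1/6*10 = -5/3 ≈ -1.6667)
J(I, D) = I*(D + I)
J(R, q) - 1*244 = 6*(-5/3 + 6) - 1*244 = 6*(13/3) - 244 = 26 - 244 = -218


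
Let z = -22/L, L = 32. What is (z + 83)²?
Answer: 1734489/256 ≈ 6775.3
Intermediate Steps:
z = -11/16 (z = -22/32 = -22*1/32 = -11/16 ≈ -0.68750)
(z + 83)² = (-11/16 + 83)² = (1317/16)² = 1734489/256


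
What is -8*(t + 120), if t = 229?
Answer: -2792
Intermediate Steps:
-8*(t + 120) = -8*(229 + 120) = -8*349 = -2792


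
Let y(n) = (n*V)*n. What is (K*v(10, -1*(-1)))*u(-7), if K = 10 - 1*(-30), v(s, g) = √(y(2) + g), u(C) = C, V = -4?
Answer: -280*I*√15 ≈ -1084.4*I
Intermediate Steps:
y(n) = -4*n² (y(n) = (n*(-4))*n = (-4*n)*n = -4*n²)
v(s, g) = √(-16 + g) (v(s, g) = √(-4*2² + g) = √(-4*4 + g) = √(-16 + g))
K = 40 (K = 10 + 30 = 40)
(K*v(10, -1*(-1)))*u(-7) = (40*√(-16 - 1*(-1)))*(-7) = (40*√(-16 + 1))*(-7) = (40*√(-15))*(-7) = (40*(I*√15))*(-7) = (40*I*√15)*(-7) = -280*I*√15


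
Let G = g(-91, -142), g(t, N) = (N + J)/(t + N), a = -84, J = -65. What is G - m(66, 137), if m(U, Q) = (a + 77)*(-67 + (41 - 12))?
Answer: -61771/233 ≈ -265.11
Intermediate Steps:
m(U, Q) = 266 (m(U, Q) = (-84 + 77)*(-67 + (41 - 12)) = -7*(-67 + 29) = -7*(-38) = 266)
g(t, N) = (-65 + N)/(N + t) (g(t, N) = (N - 65)/(t + N) = (-65 + N)/(N + t))
G = 207/233 (G = (-65 - 142)/(-142 - 91) = -207/(-233) = -1/233*(-207) = 207/233 ≈ 0.88841)
G - m(66, 137) = 207/233 - 1*266 = 207/233 - 266 = -61771/233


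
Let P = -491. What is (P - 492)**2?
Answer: 966289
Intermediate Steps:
(P - 492)**2 = (-491 - 492)**2 = (-983)**2 = 966289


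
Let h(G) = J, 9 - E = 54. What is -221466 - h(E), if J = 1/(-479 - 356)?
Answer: -184924109/835 ≈ -2.2147e+5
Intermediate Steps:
E = -45 (E = 9 - 1*54 = 9 - 54 = -45)
J = -1/835 (J = 1/(-835) = -1/835 ≈ -0.0011976)
h(G) = -1/835
-221466 - h(E) = -221466 - 1*(-1/835) = -221466 + 1/835 = -184924109/835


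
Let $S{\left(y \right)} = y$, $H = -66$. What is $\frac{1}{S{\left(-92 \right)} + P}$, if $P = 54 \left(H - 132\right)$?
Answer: $- \frac{1}{10784} \approx -9.273 \cdot 10^{-5}$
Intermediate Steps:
$P = -10692$ ($P = 54 \left(-66 - 132\right) = 54 \left(-198\right) = -10692$)
$\frac{1}{S{\left(-92 \right)} + P} = \frac{1}{-92 - 10692} = \frac{1}{-10784} = - \frac{1}{10784}$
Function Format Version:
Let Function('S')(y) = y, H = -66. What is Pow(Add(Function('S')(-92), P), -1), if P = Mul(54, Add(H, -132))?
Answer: Rational(-1, 10784) ≈ -9.2730e-5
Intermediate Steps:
P = -10692 (P = Mul(54, Add(-66, -132)) = Mul(54, -198) = -10692)
Pow(Add(Function('S')(-92), P), -1) = Pow(Add(-92, -10692), -1) = Pow(-10784, -1) = Rational(-1, 10784)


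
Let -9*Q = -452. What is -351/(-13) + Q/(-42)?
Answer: 4877/189 ≈ 25.804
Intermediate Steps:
Q = 452/9 (Q = -1/9*(-452) = 452/9 ≈ 50.222)
-351/(-13) + Q/(-42) = -351/(-13) + (452/9)/(-42) = -351*(-1/13) + (452/9)*(-1/42) = 27 - 226/189 = 4877/189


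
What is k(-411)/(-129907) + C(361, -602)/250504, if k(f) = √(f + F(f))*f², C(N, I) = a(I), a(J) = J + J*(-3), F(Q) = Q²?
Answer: 301/62626 - 168921*√168510/129907 ≈ -533.78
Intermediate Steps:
a(J) = -2*J (a(J) = J - 3*J = -2*J)
C(N, I) = -2*I
k(f) = f²*√(f + f²) (k(f) = √(f + f²)*f² = f²*√(f + f²))
k(-411)/(-129907) + C(361, -602)/250504 = ((-411)²*√(-411*(1 - 411)))/(-129907) - 2*(-602)/250504 = (168921*√(-411*(-410)))*(-1/129907) + 1204*(1/250504) = (168921*√168510)*(-1/129907) + 301/62626 = -168921*√168510/129907 + 301/62626 = 301/62626 - 168921*√168510/129907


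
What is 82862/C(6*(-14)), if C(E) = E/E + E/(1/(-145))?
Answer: 6374/937 ≈ 6.8026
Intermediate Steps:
C(E) = 1 - 145*E (C(E) = 1 + E/(-1/145) = 1 + E*(-145) = 1 - 145*E)
82862/C(6*(-14)) = 82862/(1 - 870*(-14)) = 82862/(1 - 145*(-84)) = 82862/(1 + 12180) = 82862/12181 = 82862*(1/12181) = 6374/937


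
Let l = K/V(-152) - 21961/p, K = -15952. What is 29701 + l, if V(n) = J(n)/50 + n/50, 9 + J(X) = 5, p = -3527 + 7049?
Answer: 1593700093/45786 ≈ 34808.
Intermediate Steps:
p = 3522
J(X) = -4 (J(X) = -9 + 5 = -4)
V(n) = -2/25 + n/50 (V(n) = -4/50 + n/50 = -4*1/50 + n*(1/50) = -2/25 + n/50)
l = 233810107/45786 (l = -15952/(-2/25 + (1/50)*(-152)) - 21961/3522 = -15952/(-2/25 - 76/25) - 21961*1/3522 = -15952/(-78/25) - 21961/3522 = -15952*(-25/78) - 21961/3522 = 199400/39 - 21961/3522 = 233810107/45786 ≈ 5106.6)
29701 + l = 29701 + 233810107/45786 = 1593700093/45786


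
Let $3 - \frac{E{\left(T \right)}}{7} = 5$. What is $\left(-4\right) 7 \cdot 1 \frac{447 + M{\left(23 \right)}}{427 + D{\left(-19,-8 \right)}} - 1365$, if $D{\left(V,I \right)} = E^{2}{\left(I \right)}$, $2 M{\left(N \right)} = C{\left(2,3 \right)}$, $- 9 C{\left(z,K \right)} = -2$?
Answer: $- \frac{1109461}{801} \approx -1385.1$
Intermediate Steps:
$C{\left(z,K \right)} = \frac{2}{9}$ ($C{\left(z,K \right)} = \left(- \frac{1}{9}\right) \left(-2\right) = \frac{2}{9}$)
$E{\left(T \right)} = -14$ ($E{\left(T \right)} = 21 - 35 = -14$)
$M{\left(N \right)} = \frac{1}{9}$ ($M{\left(N \right)} = \frac{1}{2} \cdot \frac{2}{9} = \frac{1}{9}$)
$D{\left(V,I \right)} = 196$ ($D{\left(V,I \right)} = \left(-14\right)^{2} = 196$)
$\left(-4\right) 7 \cdot 1 \frac{447 + M{\left(23 \right)}}{427 + D{\left(-19,-8 \right)}} - 1365 = \left(-4\right) 7 \cdot 1 \frac{447 + \frac{1}{9}}{427 + 196} - 1365 = \left(-28\right) 1 \frac{4024}{9 \cdot 623} - 1365 = - 28 \cdot \frac{4024}{9} \cdot \frac{1}{623} - 1365 = \left(-28\right) \frac{4024}{5607} - 1365 = - \frac{16096}{801} - 1365 = - \frac{1109461}{801}$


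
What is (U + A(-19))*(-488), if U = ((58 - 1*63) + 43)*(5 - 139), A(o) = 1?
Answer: 2484408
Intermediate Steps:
U = -5092 (U = ((58 - 63) + 43)*(-134) = (-5 + 43)*(-134) = 38*(-134) = -5092)
(U + A(-19))*(-488) = (-5092 + 1)*(-488) = -5091*(-488) = 2484408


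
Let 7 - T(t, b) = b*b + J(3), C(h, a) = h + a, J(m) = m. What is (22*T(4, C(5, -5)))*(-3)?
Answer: -264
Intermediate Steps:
C(h, a) = a + h
T(t, b) = 4 - b² (T(t, b) = 7 - (b*b + 3) = 7 - (b² + 3) = 7 - (3 + b²) = 7 + (-3 - b²) = 4 - b²)
(22*T(4, C(5, -5)))*(-3) = (22*(4 - (-5 + 5)²))*(-3) = (22*(4 - 1*0²))*(-3) = (22*(4 - 1*0))*(-3) = (22*(4 + 0))*(-3) = (22*4)*(-3) = 88*(-3) = -264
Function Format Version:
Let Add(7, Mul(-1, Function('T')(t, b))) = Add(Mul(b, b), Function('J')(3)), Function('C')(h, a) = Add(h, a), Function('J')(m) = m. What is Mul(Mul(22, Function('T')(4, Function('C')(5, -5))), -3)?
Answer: -264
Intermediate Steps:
Function('C')(h, a) = Add(a, h)
Function('T')(t, b) = Add(4, Mul(-1, Pow(b, 2))) (Function('T')(t, b) = Add(7, Mul(-1, Add(Mul(b, b), 3))) = Add(7, Mul(-1, Add(Pow(b, 2), 3))) = Add(7, Mul(-1, Add(3, Pow(b, 2)))) = Add(7, Add(-3, Mul(-1, Pow(b, 2)))) = Add(4, Mul(-1, Pow(b, 2))))
Mul(Mul(22, Function('T')(4, Function('C')(5, -5))), -3) = Mul(Mul(22, Add(4, Mul(-1, Pow(Add(-5, 5), 2)))), -3) = Mul(Mul(22, Add(4, Mul(-1, Pow(0, 2)))), -3) = Mul(Mul(22, Add(4, Mul(-1, 0))), -3) = Mul(Mul(22, Add(4, 0)), -3) = Mul(Mul(22, 4), -3) = Mul(88, -3) = -264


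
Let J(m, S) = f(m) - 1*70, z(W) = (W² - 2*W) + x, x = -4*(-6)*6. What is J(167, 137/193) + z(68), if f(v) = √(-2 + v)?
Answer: 4562 + √165 ≈ 4574.8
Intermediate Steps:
x = 144 (x = 24*6 = 144)
z(W) = 144 + W² - 2*W (z(W) = (W² - 2*W) + 144 = 144 + W² - 2*W)
J(m, S) = -70 + √(-2 + m) (J(m, S) = √(-2 + m) - 1*70 = √(-2 + m) - 70 = -70 + √(-2 + m))
J(167, 137/193) + z(68) = (-70 + √(-2 + 167)) + (144 + 68² - 2*68) = (-70 + √165) + (144 + 4624 - 136) = (-70 + √165) + 4632 = 4562 + √165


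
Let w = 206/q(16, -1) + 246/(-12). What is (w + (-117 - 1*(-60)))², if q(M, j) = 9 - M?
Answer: 2241009/196 ≈ 11434.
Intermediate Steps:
w = -699/14 (w = 206/(9 - 1*16) + 246/(-12) = 206/(9 - 16) + 246*(-1/12) = 206/(-7) - 41/2 = 206*(-⅐) - 41/2 = -206/7 - 41/2 = -699/14 ≈ -49.929)
(w + (-117 - 1*(-60)))² = (-699/14 + (-117 - 1*(-60)))² = (-699/14 + (-117 + 60))² = (-699/14 - 57)² = (-1497/14)² = 2241009/196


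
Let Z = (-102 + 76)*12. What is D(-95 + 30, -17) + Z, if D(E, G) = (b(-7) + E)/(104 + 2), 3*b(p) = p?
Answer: -49709/159 ≈ -312.64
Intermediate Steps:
b(p) = p/3
D(E, G) = -7/318 + E/106 (D(E, G) = ((⅓)*(-7) + E)/(104 + 2) = (-7/3 + E)/106 = (-7/3 + E)*(1/106) = -7/318 + E/106)
Z = -312 (Z = -26*12 = -312)
D(-95 + 30, -17) + Z = (-7/318 + (-95 + 30)/106) - 312 = (-7/318 + (1/106)*(-65)) - 312 = (-7/318 - 65/106) - 312 = -101/159 - 312 = -49709/159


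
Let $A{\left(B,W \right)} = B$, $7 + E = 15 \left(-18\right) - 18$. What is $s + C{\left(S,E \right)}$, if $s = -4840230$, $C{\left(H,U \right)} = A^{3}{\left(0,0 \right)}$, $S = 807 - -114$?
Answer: $-4840230$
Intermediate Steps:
$E = -295$ ($E = -7 + \left(15 \left(-18\right) - 18\right) = -7 - 288 = -295$)
$S = 921$ ($S = 807 + 114 = 921$)
$C{\left(H,U \right)} = 0$ ($C{\left(H,U \right)} = 0^{3} = 0$)
$s + C{\left(S,E \right)} = -4840230 + 0 = -4840230$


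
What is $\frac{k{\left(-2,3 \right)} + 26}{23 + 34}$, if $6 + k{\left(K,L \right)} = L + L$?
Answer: $\frac{26}{57} \approx 0.45614$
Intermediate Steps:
$k{\left(K,L \right)} = -6 + 2 L$ ($k{\left(K,L \right)} = -6 + \left(L + L\right) = -6 + 2 L$)
$\frac{k{\left(-2,3 \right)} + 26}{23 + 34} = \frac{\left(-6 + 2 \cdot 3\right) + 26}{23 + 34} = \frac{\left(-6 + 6\right) + 26}{57} = \frac{0 + 26}{57} = \frac{1}{57} \cdot 26 = \frac{26}{57}$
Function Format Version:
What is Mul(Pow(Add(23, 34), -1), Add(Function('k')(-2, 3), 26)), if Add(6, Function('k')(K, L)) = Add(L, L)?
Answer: Rational(26, 57) ≈ 0.45614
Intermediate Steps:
Function('k')(K, L) = Add(-6, Mul(2, L)) (Function('k')(K, L) = Add(-6, Add(L, L)) = Add(-6, Mul(2, L)))
Mul(Pow(Add(23, 34), -1), Add(Function('k')(-2, 3), 26)) = Mul(Pow(Add(23, 34), -1), Add(Add(-6, Mul(2, 3)), 26)) = Mul(Pow(57, -1), Add(Add(-6, 6), 26)) = Mul(Rational(1, 57), Add(0, 26)) = Mul(Rational(1, 57), 26) = Rational(26, 57)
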